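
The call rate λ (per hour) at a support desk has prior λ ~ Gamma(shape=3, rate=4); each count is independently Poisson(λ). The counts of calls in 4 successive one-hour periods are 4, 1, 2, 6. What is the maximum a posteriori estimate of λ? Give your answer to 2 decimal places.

λ̂_MAP = 1.88

Σxᵢ = 4+1+2+6 = 13, with n = 4.
Posterior ∝ λ^2e^(−4λ) · λ^13e^(−4λ) = λ^15e^(−8λ), i.e. Gamma(shape=16, rate=8).
The mode of a Gamma(a, b) with a ≥ 1 (shape–rate) is (a−1)/b = 15/8 ≈ 1.88.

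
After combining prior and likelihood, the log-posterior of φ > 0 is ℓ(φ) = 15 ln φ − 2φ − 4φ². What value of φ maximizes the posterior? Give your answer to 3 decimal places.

φ̂_MAP = 1.250

ℓ'(φ) = 15/φ − 2 − 8φ. Setting this to zero and multiplying by φ: 8φ² + 2φ − 15 = 0.
φ = (−2 + √(2² + 4·8·15)) / (2·8) = (−2 + √484) / 16 = (−2 + 22)/16 = 5/4.
ℓ''(φ) = −15/φ² − 8 < 0, confirming a maximum.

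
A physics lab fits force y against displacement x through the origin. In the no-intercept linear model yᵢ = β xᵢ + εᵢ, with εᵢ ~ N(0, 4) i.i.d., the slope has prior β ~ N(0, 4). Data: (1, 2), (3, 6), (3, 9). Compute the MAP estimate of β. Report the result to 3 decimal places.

β̂_MAP = 2.350

log p(β | y) = −Σ(yᵢ − βxᵢ)²/(2·4) − β²/(2·4) + const.
Setting the derivative to zero: Σxᵢ(yᵢ − βxᵢ)/4 − β/4 = 0, so β = Σxᵢyᵢ / (Σxᵢ² + σ²/τ²).
Σxᵢyᵢ = 1·2 + 3·6 + 3·9 = 47; Σxᵢ² = 19; σ²/τ² = 1.
β̂_MAP = 47 / (19 + 1) = 47/20 ≈ 2.350.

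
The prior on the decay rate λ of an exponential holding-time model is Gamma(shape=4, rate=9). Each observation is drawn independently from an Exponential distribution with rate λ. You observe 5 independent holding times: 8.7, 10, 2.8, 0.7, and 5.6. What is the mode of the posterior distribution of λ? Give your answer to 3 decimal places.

The Exponential(rate=λ) likelihood is ∝ λ^n e^(−λΣtᵢ). Here n = 5 and Σtᵢ = 8.7 + 10 + 2.8 + 0.7 + 5.6 = 27.8.
Posterior ∝ λ^3e^(−9λ) · λ^5e^(−27.8λ) = λ^8e^(−36.8λ), i.e. Gamma(9, 36.8).
Mode = (a−1)/b = 8/36.8 ≈ 0.217.

λ̂_MAP = 0.217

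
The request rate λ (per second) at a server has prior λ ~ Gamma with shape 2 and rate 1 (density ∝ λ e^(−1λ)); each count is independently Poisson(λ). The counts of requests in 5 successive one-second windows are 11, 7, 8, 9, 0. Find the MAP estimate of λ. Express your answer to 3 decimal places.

Σxᵢ = 11+7+8+9+0 = 35, with n = 5.
Posterior ∝ λe^(−1λ) · λ^35e^(−5λ) = λ^36e^(−6λ), i.e. Gamma(shape=37, rate=6).
The mode of a Gamma(a, b) with a ≥ 1 (shape–rate) is (a−1)/b = 36/6 ≈ 6.000.

λ̂_MAP = 6.000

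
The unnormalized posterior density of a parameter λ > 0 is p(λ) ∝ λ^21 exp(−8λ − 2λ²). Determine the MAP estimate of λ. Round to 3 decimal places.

λ̂_MAP = 1.500

ℓ'(λ) = 21/λ − 8 − 4λ. Setting this to zero and multiplying by λ: 4λ² + 8λ − 21 = 0.
λ = (−8 + √(8² + 4·4·21)) / (2·4) = (−8 + √400) / 8 = (−8 + 20)/8 = 3/2.
ℓ''(λ) = −21/λ² − 4 < 0, confirming a maximum.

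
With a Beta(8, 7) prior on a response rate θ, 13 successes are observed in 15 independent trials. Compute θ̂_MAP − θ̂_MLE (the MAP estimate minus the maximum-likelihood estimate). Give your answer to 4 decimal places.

MAP − MLE = -0.1524

Posterior is Beta(21, 9); MAP = (21−1)/(30−2) = 20/28 ≈ 0.71429.
MLE ignores the prior: θ̂_MLE = k/n = 13/15 ≈ 0.86667.
Difference = 20/28 − 13/15 = -16/105 ≈ -0.1524.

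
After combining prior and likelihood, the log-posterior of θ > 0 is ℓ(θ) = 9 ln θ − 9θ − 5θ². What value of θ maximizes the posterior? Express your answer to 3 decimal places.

θ̂_MAP = 0.600

ℓ'(θ) = 9/θ − 9 − 10θ. Setting this to zero and multiplying by θ: 10θ² + 9θ − 9 = 0.
θ = (−9 + √(9² + 4·10·9)) / (2·10) = (−9 + √441) / 20 = (−9 + 21)/20 = 3/5.
ℓ''(θ) = −9/θ² − 10 < 0, confirming a maximum.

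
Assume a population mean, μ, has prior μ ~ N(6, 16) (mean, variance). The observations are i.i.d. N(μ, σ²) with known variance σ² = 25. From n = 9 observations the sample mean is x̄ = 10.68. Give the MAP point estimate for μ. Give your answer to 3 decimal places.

μ̂_MAP = 9.988

n = 9, x̄ = 10.68.
For a Normal prior and Normal likelihood with known variance, the posterior is Normal; its mode equals its mean, the precision-weighted average.
Prior precision 1/σ₀² = 1/16 = 0.0625; data precision n/σ² = 9/25 = 0.36.
μ̂ = (0.0625·6 + 0.36·10.68) / (0.0625 + 0.36) = 4.2198/0.4225 = 3246/325 ≈ 9.988.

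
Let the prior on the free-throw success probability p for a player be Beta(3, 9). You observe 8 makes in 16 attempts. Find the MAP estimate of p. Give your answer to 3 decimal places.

p̂_MAP = 0.385

Prior: Beta(3, 9).
Data: 8 successes in 16 trials. The binomial likelihood contributes p^8(1−p)^8, so the posterior is Beta(3+8, 9+8) = Beta(11, 17).
For Beta(a, b) with a, b > 1 the mode is (a−1)/(a+b−2) = 10/26 ≈ 0.385.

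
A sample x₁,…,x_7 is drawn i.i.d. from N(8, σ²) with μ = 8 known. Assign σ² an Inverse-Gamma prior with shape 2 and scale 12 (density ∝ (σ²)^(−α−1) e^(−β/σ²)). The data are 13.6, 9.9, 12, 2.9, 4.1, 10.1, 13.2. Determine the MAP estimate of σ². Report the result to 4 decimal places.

σ̂²_MAP = 11.3569

Sum of squared deviations about the known mean: SS = (13.6−8)² + (9.9−8)² + (12−8)² + (2.9−8)² + (4.1−8)² + (10.1−8)² + (13.2−8)² = 123.64.
The Normal likelihood contributes (σ²)^(−n/2) exp(−SS/(2σ²)), so the posterior is Inverse-Gamma(α + n/2, β + SS/2) = Inverse-Gamma(5.5, 73.82).
The mode of Inverse-Gamma(a, b) is b/(a+1) = 73.82/6.5 ≈ 11.3569.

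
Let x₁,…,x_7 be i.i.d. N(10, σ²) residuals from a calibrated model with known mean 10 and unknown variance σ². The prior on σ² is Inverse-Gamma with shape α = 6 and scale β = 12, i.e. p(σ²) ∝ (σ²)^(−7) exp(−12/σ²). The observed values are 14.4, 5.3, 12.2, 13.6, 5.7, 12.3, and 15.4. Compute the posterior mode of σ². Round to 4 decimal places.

Sum of squared deviations about the known mean: SS = (14.4−10)² + (5.3−10)² + (12.2−10)² + (13.6−10)² + (5.7−10)² + (12.3−10)² + (15.4−10)² = 112.19.
The Normal likelihood contributes (σ²)^(−n/2) exp(−SS/(2σ²)), so the posterior is Inverse-Gamma(α + n/2, β + SS/2) = Inverse-Gamma(9.5, 68.095).
The mode of Inverse-Gamma(a, b) is b/(a+1) = 68.095/10.5 ≈ 6.4852.

σ̂²_MAP = 6.4852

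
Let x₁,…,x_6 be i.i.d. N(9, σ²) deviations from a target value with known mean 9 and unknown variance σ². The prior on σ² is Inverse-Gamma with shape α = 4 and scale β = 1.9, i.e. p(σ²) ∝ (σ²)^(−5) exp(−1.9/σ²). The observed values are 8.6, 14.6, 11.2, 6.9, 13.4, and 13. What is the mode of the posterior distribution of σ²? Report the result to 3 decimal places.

σ̂²_MAP = 4.996

Sum of squared deviations about the known mean: SS = (8.6−9)² + (14.6−9)² + (11.2−9)² + (6.9−9)² + (13.4−9)² + (13−9)² = 76.13.
The Normal likelihood contributes (σ²)^(−n/2) exp(−SS/(2σ²)), so the posterior is Inverse-Gamma(α + n/2, β + SS/2) = Inverse-Gamma(7, 39.965).
The mode of Inverse-Gamma(a, b) is b/(a+1) = 39.965/8 ≈ 4.996.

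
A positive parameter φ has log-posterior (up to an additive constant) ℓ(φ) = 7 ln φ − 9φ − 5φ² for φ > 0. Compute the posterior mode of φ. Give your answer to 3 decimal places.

ℓ'(φ) = 7/φ − 9 − 10φ. Setting this to zero and multiplying by φ: 10φ² + 9φ − 7 = 0.
φ = (−9 + √(9² + 4·10·7)) / (2·10) = (−9 + √361) / 20 = (−9 + 19)/20 = 1/2.
ℓ''(φ) = −7/φ² − 10 < 0, confirming a maximum.

φ̂_MAP = 0.500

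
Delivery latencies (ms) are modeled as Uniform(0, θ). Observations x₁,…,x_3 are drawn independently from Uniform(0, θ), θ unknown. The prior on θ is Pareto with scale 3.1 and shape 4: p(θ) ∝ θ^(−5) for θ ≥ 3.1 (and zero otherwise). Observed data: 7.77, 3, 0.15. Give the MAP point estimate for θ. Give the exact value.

The Uniform(0, θ) likelihood is θ^(−n) for θ ≥ max(xᵢ), zero otherwise. Here max(xᵢ) = 7.77.
Posterior ∝ θ^(−5) · θ^(−3) = θ^(−8) on θ ≥ max(3.1, 7.77) = 7.77.
This density is strictly decreasing in θ, so the posterior mode lies at the lower boundary of the support.

θ̂_MAP = 7.77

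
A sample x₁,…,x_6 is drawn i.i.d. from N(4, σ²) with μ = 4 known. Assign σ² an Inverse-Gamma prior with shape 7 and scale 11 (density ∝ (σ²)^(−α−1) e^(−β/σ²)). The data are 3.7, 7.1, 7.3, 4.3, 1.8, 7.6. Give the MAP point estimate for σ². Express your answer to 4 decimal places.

Sum of squared deviations about the known mean: SS = (3.7−4)² + (7.1−4)² + (7.3−4)² + (4.3−4)² + (1.8−4)² + (7.6−4)² = 38.48.
The Normal likelihood contributes (σ²)^(−n/2) exp(−SS/(2σ²)), so the posterior is Inverse-Gamma(α + n/2, β + SS/2) = Inverse-Gamma(10, 30.24).
The mode of Inverse-Gamma(a, b) is b/(a+1) = 30.24/11 ≈ 2.7491.

σ̂²_MAP = 2.7491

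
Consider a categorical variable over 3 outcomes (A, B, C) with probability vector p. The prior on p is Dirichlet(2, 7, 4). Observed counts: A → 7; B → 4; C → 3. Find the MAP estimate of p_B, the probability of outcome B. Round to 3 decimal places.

The posterior is Dirichlet(αᵢ + nᵢ) = Dirichlet(9, 11, 7).
For a Dirichlet(a₁,…,a_K) with all aᵢ > 1, the mode has j-th component (aⱼ − 1)/(Σaᵢ − K).
Here Σaᵢ = 27 and K = 3, so p_B = (11 − 1)/(27 − 3) = 10/24 ≈ 0.417.

MAP estimate of p_B = 0.417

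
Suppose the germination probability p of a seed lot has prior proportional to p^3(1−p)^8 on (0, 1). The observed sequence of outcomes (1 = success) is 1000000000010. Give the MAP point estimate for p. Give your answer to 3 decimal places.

p̂_MAP = 0.208

The prior density ∝ p^3(1−p)^8 is the kernel of Beta(4, 9).
Data: 2 successes in 13 trials (from the sequence). The binomial likelihood contributes p^2(1−p)^11, so the posterior is Beta(4+2, 9+11) = Beta(6, 20).
For Beta(a, b) with a, b > 1 the mode is (a−1)/(a+b−2) = 5/24 ≈ 0.208.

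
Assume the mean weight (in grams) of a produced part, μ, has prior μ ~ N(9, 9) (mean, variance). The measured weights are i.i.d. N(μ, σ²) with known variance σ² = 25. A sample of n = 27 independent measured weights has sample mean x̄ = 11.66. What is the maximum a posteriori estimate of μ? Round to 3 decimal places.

μ̂_MAP = 11.412

n = 27, x̄ = 11.66.
For a Normal prior and Normal likelihood with known variance, the posterior is Normal; its mode equals its mean, the precision-weighted average.
Prior precision 1/σ₀² = 1/9; data precision n/σ² = 27/25 = 1.08.
μ̂ = ((1/9)·9 + 1.08·11.66) / (1/9 + 1.08) = 13.5928/(268/225) = 152919/13400 ≈ 11.412.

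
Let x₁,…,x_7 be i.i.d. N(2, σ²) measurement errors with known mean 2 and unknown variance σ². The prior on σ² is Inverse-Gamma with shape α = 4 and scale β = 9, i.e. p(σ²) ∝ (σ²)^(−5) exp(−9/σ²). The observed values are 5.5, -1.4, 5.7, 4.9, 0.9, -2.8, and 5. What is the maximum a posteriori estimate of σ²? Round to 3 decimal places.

σ̂²_MAP = 5.715

Sum of squared deviations about the known mean: SS = (5.5−2)² + (-1.4−2)² + (5.7−2)² + (4.9−2)² + (0.9−2)² + (-2.8−2)² + (5−2)² = 79.16.
The Normal likelihood contributes (σ²)^(−n/2) exp(−SS/(2σ²)), so the posterior is Inverse-Gamma(α + n/2, β + SS/2) = Inverse-Gamma(7.5, 48.58).
The mode of Inverse-Gamma(a, b) is b/(a+1) = 48.58/8.5 ≈ 5.715.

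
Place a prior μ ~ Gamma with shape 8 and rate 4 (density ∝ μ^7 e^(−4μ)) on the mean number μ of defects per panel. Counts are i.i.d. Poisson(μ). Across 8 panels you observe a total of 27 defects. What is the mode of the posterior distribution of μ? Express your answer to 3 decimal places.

μ̂_MAP = 2.833

Σxᵢ = 27, n = 8.
Posterior ∝ μ^7e^(−4μ) · μ^27e^(−8μ) = μ^34e^(−12μ), i.e. Gamma(shape=35, rate=12).
The mode of a Gamma(a, b) with a ≥ 1 (shape–rate) is (a−1)/b = 34/12 ≈ 2.833.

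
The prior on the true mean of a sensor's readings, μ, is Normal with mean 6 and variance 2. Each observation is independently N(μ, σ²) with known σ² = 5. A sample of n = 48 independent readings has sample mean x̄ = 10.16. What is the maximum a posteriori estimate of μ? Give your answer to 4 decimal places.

μ̂_MAP = 9.9541

n = 48, x̄ = 10.16.
For a Normal prior and Normal likelihood with known variance, the posterior is Normal; its mode equals its mean, the precision-weighted average.
Prior precision 1/σ₀² = 1/2 = 0.5; data precision n/σ² = 48/5 = 9.6.
μ̂ = (0.5·6 + 9.6·10.16) / (0.5 + 9.6) = 100.536/10.1 = 25134/2525 ≈ 9.9541.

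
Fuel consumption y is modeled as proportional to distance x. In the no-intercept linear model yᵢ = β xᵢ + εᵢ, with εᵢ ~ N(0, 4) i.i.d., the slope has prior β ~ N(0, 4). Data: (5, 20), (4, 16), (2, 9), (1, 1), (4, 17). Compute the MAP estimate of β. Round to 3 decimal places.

log p(β | y) = −Σ(yᵢ − βxᵢ)²/(2·4) − β²/(2·4) + const.
Setting the derivative to zero: Σxᵢ(yᵢ − βxᵢ)/4 − β/4 = 0, so β = Σxᵢyᵢ / (Σxᵢ² + σ²/τ²).
Σxᵢyᵢ = 5·20 + 4·16 + 2·9 + 1·1 + 4·17 = 251; Σxᵢ² = 62; σ²/τ² = 1.
β̂_MAP = 251 / (62 + 1) = 251/63 ≈ 3.984.

β̂_MAP = 3.984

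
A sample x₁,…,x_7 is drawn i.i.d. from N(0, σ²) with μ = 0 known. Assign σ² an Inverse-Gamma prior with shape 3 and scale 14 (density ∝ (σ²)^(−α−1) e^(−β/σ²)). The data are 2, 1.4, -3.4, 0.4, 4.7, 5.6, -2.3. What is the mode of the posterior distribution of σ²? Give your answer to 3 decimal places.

σ̂²_MAP = 6.961

Sum of squared deviations about the known mean: SS = (2−0)² + (1.4−0)² + (-3.4−0)² + (0.4−0)² + (4.7−0)² + (5.6−0)² + (-2.3−0)² = 76.42.
The Normal likelihood contributes (σ²)^(−n/2) exp(−SS/(2σ²)), so the posterior is Inverse-Gamma(α + n/2, β + SS/2) = Inverse-Gamma(6.5, 52.21).
The mode of Inverse-Gamma(a, b) is b/(a+1) = 52.21/7.5 ≈ 6.961.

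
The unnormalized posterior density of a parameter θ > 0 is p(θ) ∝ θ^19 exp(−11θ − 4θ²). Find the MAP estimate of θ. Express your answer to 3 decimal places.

θ̂_MAP = 1.000

ℓ'(θ) = 19/θ − 11 − 8θ. Setting this to zero and multiplying by θ: 8θ² + 11θ − 19 = 0.
θ = (−11 + √(11² + 4·8·19)) / (2·8) = (−11 + √729) / 16 = (−11 + 27)/16 = 1.
ℓ''(θ) = −19/θ² − 8 < 0, confirming a maximum.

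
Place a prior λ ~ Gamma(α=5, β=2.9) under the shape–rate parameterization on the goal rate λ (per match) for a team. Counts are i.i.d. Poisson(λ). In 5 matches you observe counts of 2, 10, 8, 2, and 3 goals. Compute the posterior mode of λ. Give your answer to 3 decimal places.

Σxᵢ = 2+10+8+2+3 = 25, with n = 5.
Posterior ∝ λ^4e^(−2.9λ) · λ^25e^(−5λ) = λ^29e^(−7.9λ), i.e. Gamma(shape=30, rate=7.9).
The mode of a Gamma(a, b) with a ≥ 1 (shape–rate) is (a−1)/b = 29/7.9 ≈ 3.671.

λ̂_MAP = 3.671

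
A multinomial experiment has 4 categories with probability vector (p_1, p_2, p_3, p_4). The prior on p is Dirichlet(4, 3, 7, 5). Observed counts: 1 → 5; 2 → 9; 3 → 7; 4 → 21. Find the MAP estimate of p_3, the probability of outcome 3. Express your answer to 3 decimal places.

MAP estimate: 0.228

The posterior is Dirichlet(αᵢ + nᵢ) = Dirichlet(9, 12, 14, 26).
For a Dirichlet(a₁,…,a_K) with all aᵢ > 1, the mode has j-th component (aⱼ − 1)/(Σaᵢ − K).
Here Σaᵢ = 61 and K = 4, so p_3 = (14 − 1)/(61 − 4) = 13/57 ≈ 0.228.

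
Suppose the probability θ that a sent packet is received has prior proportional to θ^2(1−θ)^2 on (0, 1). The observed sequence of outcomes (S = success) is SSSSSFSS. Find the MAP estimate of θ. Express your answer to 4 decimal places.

θ̂_MAP = 0.7500

The prior density ∝ θ^2(1−θ)^2 is the kernel of Beta(3, 3).
Data: 7 successes in 8 trials (from the sequence). The binomial likelihood contributes θ^7(1−θ)^1, so the posterior is Beta(3+7, 3+1) = Beta(10, 4).
For Beta(a, b) with a, b > 1 the mode is (a−1)/(a+b−2) = 9/12 ≈ 0.7500.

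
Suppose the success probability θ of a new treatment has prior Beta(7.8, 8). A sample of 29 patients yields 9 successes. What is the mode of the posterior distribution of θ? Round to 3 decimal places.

Prior: Beta(7.8, 8).
Data: 9 successes in 29 trials. The binomial likelihood contributes θ^9(1−θ)^20, so the posterior is Beta(7.8+9, 8+20) = Beta(16.8, 28).
For Beta(a, b) with a, b > 1 the mode is (a−1)/(a+b−2) = 15.8/42.8 ≈ 0.369.

θ̂_MAP = 0.369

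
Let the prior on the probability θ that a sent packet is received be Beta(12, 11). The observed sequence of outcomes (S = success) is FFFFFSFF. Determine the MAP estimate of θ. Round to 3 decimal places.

θ̂_MAP = 0.414

Prior: Beta(12, 11).
Data: 1 success in 8 trials (from the sequence). The binomial likelihood contributes θ(1−θ)^7, so the posterior is Beta(12+1, 11+7) = Beta(13, 18).
For Beta(a, b) with a, b > 1 the mode is (a−1)/(a+b−2) = 12/29 ≈ 0.414.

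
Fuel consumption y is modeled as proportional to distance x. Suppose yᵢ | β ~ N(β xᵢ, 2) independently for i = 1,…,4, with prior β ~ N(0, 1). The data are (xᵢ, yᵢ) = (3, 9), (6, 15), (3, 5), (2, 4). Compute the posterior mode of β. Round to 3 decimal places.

log p(β | y) = −Σ(yᵢ − βxᵢ)²/(2·2) − β²/(2·1) + const.
Setting the derivative to zero: Σxᵢ(yᵢ − βxᵢ)/2 − β/1 = 0, so β = Σxᵢyᵢ / (Σxᵢ² + σ²/τ²).
Σxᵢyᵢ = 3·9 + 6·15 + 3·5 + 2·4 = 140; Σxᵢ² = 58; σ²/τ² = 2.
β̂_MAP = 140 / (58 + 2) = 140/60 ≈ 2.333.

β̂_MAP = 2.333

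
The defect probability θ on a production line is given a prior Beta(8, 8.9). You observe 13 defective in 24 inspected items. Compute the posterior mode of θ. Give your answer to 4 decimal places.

Prior: Beta(8, 8.9).
Data: 13 successes in 24 trials. The binomial likelihood contributes θ^13(1−θ)^11, so the posterior is Beta(8+13, 8.9+11) = Beta(21, 19.9).
For Beta(a, b) with a, b > 1 the mode is (a−1)/(a+b−2) = 20/38.9 ≈ 0.5141.

θ̂_MAP = 0.5141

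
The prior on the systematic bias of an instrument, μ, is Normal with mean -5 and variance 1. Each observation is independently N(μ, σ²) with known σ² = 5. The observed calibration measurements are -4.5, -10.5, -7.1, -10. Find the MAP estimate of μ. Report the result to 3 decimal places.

μ̂_MAP = -6.344

n = 4; x̄ = ((-4.5) + (-10.5) + (-7.1) + (-10))/4 = -32.1/4 = -8.025.
For a Normal prior and Normal likelihood with known variance, the posterior is Normal; its mode equals its mean, the precision-weighted average.
Prior precision 1/σ₀² = 1/1 = 1; data precision n/σ² = 4/5 = 0.8.
μ̂ = (1·(-5) + 0.8·(-8.025)) / (1 + 0.8) = (-11.42)/1.8 = -571/90 ≈ -6.344.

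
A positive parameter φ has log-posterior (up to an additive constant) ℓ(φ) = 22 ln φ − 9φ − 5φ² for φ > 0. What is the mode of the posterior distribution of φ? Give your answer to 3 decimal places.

φ̂_MAP = 1.100

ℓ'(φ) = 22/φ − 9 − 10φ. Setting this to zero and multiplying by φ: 10φ² + 9φ − 22 = 0.
φ = (−9 + √(9² + 4·10·22)) / (2·10) = (−9 + √961) / 20 = (−9 + 31)/20 = 11/10.
ℓ''(φ) = −22/φ² − 10 < 0, confirming a maximum.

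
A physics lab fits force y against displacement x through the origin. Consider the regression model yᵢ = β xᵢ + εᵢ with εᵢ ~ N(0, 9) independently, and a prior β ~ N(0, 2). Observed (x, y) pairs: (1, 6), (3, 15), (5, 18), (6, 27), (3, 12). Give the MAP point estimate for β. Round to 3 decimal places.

log p(β | y) = −Σ(yᵢ − βxᵢ)²/(2·9) − β²/(2·2) + const.
Setting the derivative to zero: Σxᵢ(yᵢ − βxᵢ)/9 − β/2 = 0, so β = Σxᵢyᵢ / (Σxᵢ² + σ²/τ²).
Σxᵢyᵢ = 1·6 + 3·15 + 5·18 + 6·27 + 3·12 = 339; Σxᵢ² = 80; σ²/τ² = 4.5.
β̂_MAP = 339 / (80 + 4.5) = 339/84.5 ≈ 4.012.

β̂_MAP = 4.012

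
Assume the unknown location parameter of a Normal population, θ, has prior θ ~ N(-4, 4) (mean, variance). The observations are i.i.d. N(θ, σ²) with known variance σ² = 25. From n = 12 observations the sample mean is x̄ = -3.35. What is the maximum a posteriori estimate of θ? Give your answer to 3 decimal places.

n = 12, x̄ = -3.35.
For a Normal prior and Normal likelihood with known variance, the posterior is Normal; its mode equals its mean, the precision-weighted average.
Prior precision 1/σ₀² = 1/4 = 0.25; data precision n/σ² = 12/25 = 0.48.
θ̂ = (0.25·(-4) + 0.48·(-3.35)) / (0.25 + 0.48) = (-2.608)/0.73 = -1304/365 ≈ -3.573.

θ̂_MAP = -3.573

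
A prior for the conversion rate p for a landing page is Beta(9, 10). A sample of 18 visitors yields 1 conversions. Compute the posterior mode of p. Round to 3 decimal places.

Prior: Beta(9, 10).
Data: 1 success in 18 trials. The binomial likelihood contributes p(1−p)^17, so the posterior is Beta(9+1, 10+17) = Beta(10, 27).
For Beta(a, b) with a, b > 1 the mode is (a−1)/(a+b−2) = 9/35 ≈ 0.257.

p̂_MAP = 0.257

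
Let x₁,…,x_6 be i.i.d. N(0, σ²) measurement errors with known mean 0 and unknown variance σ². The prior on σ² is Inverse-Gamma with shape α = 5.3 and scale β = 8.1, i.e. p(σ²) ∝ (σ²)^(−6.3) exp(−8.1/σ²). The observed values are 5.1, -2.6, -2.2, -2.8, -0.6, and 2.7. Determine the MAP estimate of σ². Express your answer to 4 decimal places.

Sum of squared deviations about the known mean: SS = (5.1−0)² + (-2.6−0)² + (-2.2−0)² + (-2.8−0)² + (-0.6−0)² + (2.7−0)² = 53.1.
The Normal likelihood contributes (σ²)^(−n/2) exp(−SS/(2σ²)), so the posterior is Inverse-Gamma(α + n/2, β + SS/2) = Inverse-Gamma(8.3, 34.65).
The mode of Inverse-Gamma(a, b) is b/(a+1) = 34.65/9.3 ≈ 3.7258.

σ̂²_MAP = 3.7258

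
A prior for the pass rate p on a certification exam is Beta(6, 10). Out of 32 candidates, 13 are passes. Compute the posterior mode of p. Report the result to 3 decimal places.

p̂_MAP = 0.391

Prior: Beta(6, 10).
Data: 13 successes in 32 trials. The binomial likelihood contributes p^13(1−p)^19, so the posterior is Beta(6+13, 10+19) = Beta(19, 29).
For Beta(a, b) with a, b > 1 the mode is (a−1)/(a+b−2) = 18/46 ≈ 0.391.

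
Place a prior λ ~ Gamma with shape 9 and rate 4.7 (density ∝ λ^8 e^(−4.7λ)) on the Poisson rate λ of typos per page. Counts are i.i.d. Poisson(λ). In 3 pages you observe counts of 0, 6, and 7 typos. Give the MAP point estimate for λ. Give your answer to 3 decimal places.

λ̂_MAP = 2.727

Σxᵢ = 0+6+7 = 13, with n = 3.
Posterior ∝ λ^8e^(−4.7λ) · λ^13e^(−3λ) = λ^21e^(−7.7λ), i.e. Gamma(shape=22, rate=7.7).
The mode of a Gamma(a, b) with a ≥ 1 (shape–rate) is (a−1)/b = 21/7.7 ≈ 2.727.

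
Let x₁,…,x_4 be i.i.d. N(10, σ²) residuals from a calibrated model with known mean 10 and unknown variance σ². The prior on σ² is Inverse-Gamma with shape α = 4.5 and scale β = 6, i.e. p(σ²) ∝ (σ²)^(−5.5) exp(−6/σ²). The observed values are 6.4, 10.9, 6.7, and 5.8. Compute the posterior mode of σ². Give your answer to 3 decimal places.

Sum of squared deviations about the known mean: SS = (6.4−10)² + (10.9−10)² + (6.7−10)² + (5.8−10)² = 42.3.
The Normal likelihood contributes (σ²)^(−n/2) exp(−SS/(2σ²)), so the posterior is Inverse-Gamma(α + n/2, β + SS/2) = Inverse-Gamma(6.5, 27.15).
The mode of Inverse-Gamma(a, b) is b/(a+1) = 27.15/7.5 ≈ 3.620.

σ̂²_MAP = 3.620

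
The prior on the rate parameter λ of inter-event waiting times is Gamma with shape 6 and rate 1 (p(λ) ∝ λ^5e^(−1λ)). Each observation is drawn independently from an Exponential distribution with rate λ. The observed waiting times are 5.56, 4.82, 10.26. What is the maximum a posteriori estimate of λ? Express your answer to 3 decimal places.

λ̂_MAP = 0.370

The Exponential(rate=λ) likelihood is ∝ λ^n e^(−λΣtᵢ). Here n = 3 and Σtᵢ = 5.56 + 4.82 + 10.26 = 20.64.
Posterior ∝ λ^5e^(−1λ) · λ^3e^(−20.64λ) = λ^8e^(−21.64λ), i.e. Gamma(9, 21.64).
Mode = (a−1)/b = 8/21.64 ≈ 0.370.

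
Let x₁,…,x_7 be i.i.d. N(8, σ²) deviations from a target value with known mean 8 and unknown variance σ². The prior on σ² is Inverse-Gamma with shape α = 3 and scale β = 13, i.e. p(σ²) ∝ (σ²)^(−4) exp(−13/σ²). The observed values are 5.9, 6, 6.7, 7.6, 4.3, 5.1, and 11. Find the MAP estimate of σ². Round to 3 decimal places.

σ̂²_MAP = 4.491

Sum of squared deviations about the known mean: SS = (5.9−8)² + (6−8)² + (6.7−8)² + (7.6−8)² + (4.3−8)² + (5.1−8)² + (11−8)² = 41.36.
The Normal likelihood contributes (σ²)^(−n/2) exp(−SS/(2σ²)), so the posterior is Inverse-Gamma(α + n/2, β + SS/2) = Inverse-Gamma(6.5, 33.68).
The mode of Inverse-Gamma(a, b) is b/(a+1) = 33.68/7.5 ≈ 4.491.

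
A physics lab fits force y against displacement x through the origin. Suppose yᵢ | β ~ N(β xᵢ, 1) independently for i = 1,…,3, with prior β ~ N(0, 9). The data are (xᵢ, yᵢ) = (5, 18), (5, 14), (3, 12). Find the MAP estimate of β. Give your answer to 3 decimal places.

log p(β | y) = −Σ(yᵢ − βxᵢ)²/(2·1) − β²/(2·9) + const.
Setting the derivative to zero: Σxᵢ(yᵢ − βxᵢ)/1 − β/9 = 0, so β = Σxᵢyᵢ / (Σxᵢ² + σ²/τ²).
Σxᵢyᵢ = 5·18 + 5·14 + 3·12 = 196; Σxᵢ² = 59; σ²/τ² = 1/9.
β̂_MAP = 196 / (59 + 1/9) = 196/(532/9) = 63/19 ≈ 3.316.

β̂_MAP = 3.316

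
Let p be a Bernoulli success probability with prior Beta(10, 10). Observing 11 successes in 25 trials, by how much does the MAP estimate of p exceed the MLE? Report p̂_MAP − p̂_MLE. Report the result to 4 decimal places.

MAP − MLE = 0.0251

Posterior is Beta(21, 24); MAP = (21−1)/(45−2) = 20/43 ≈ 0.46512.
MLE ignores the prior: p̂_MLE = k/n = 11/25 ≈ 0.44000.
Difference = 20/43 − 11/25 = 27/1075 ≈ 0.0251.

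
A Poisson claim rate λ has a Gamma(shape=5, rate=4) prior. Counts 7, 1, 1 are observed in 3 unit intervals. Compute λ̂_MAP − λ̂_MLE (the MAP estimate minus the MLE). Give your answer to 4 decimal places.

Σxᵢ = 9. Posterior is Gamma(14, 7); MAP = (14−1)/7 = 13/7 ≈ 1.85714.
MLE = x̄ = 9/3 ≈ 3.00000.
Difference = 13/7 − 9/3 = -8/7 ≈ -1.1429.

MAP − MLE = -1.1429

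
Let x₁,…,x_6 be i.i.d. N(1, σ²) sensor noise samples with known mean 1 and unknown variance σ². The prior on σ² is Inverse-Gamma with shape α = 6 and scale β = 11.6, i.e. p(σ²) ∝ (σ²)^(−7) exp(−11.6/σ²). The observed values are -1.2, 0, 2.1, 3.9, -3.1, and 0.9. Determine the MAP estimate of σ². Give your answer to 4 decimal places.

σ̂²_MAP = 2.7740

Sum of squared deviations about the known mean: SS = (-1.2−1)² + (0−1)² + (2.1−1)² + (3.9−1)² + (-3.1−1)² + (0.9−1)² = 32.28.
The Normal likelihood contributes (σ²)^(−n/2) exp(−SS/(2σ²)), so the posterior is Inverse-Gamma(α + n/2, β + SS/2) = Inverse-Gamma(9, 27.74).
The mode of Inverse-Gamma(a, b) is b/(a+1) = 27.74/10 ≈ 2.7740.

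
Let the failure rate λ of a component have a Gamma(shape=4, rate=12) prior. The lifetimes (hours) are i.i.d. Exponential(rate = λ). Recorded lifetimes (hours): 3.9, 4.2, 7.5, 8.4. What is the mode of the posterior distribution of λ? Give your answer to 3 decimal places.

λ̂_MAP = 0.194

The Exponential(rate=λ) likelihood is ∝ λ^n e^(−λΣtᵢ). Here n = 4 and Σtᵢ = 3.9 + 4.2 + 7.5 + 8.4 = 24.
Posterior ∝ λ^3e^(−12λ) · λ^4e^(−24λ) = λ^7e^(−36λ), i.e. Gamma(8, 36).
Mode = (a−1)/b = 7/36 ≈ 0.194.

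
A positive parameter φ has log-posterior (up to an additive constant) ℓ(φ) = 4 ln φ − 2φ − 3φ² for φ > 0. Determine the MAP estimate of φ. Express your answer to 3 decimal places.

φ̂_MAP = 0.667

ℓ'(φ) = 4/φ − 2 − 6φ. Setting this to zero and multiplying by φ: 6φ² + 2φ − 4 = 0.
φ = (−2 + √(2² + 4·6·4)) / (2·6) = (−2 + √100) / 12 = (−2 + 10)/12 = 2/3.
ℓ''(φ) = −4/φ² − 6 < 0, confirming a maximum.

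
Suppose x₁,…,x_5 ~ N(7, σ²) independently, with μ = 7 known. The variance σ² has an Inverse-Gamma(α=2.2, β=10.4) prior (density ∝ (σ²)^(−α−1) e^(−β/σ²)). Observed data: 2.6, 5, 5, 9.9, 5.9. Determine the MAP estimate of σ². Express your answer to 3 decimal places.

σ̂²_MAP = 5.068

Sum of squared deviations about the known mean: SS = (2.6−7)² + (5−7)² + (5−7)² + (9.9−7)² + (5.9−7)² = 36.98.
The Normal likelihood contributes (σ²)^(−n/2) exp(−SS/(2σ²)), so the posterior is Inverse-Gamma(α + n/2, β + SS/2) = Inverse-Gamma(4.7, 28.89).
The mode of Inverse-Gamma(a, b) is b/(a+1) = 28.89/5.7 ≈ 5.068.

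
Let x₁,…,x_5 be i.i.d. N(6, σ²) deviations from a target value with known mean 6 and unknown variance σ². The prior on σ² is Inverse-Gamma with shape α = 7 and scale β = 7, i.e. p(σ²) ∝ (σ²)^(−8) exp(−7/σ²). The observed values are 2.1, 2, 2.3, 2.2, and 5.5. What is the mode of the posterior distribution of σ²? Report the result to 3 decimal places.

Sum of squared deviations about the known mean: SS = (2.1−6)² + (2−6)² + (2.3−6)² + (2.2−6)² + (5.5−6)² = 59.59.
The Normal likelihood contributes (σ²)^(−n/2) exp(−SS/(2σ²)), so the posterior is Inverse-Gamma(α + n/2, β + SS/2) = Inverse-Gamma(9.5, 36.795).
The mode of Inverse-Gamma(a, b) is b/(a+1) = 36.795/10.5 ≈ 3.504.

σ̂²_MAP = 3.504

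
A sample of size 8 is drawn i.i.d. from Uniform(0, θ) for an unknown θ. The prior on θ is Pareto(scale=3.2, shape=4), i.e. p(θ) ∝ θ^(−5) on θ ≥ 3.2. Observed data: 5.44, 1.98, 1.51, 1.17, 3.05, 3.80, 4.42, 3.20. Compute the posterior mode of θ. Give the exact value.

The Uniform(0, θ) likelihood is θ^(−n) for θ ≥ max(xᵢ), zero otherwise. Here max(xᵢ) = 5.44.
Posterior ∝ θ^(−5) · θ^(−8) = θ^(−13) on θ ≥ max(3.2, 5.44) = 5.44.
This density is strictly decreasing in θ, so the posterior mode lies at the lower boundary of the support.

θ̂_MAP = 5.44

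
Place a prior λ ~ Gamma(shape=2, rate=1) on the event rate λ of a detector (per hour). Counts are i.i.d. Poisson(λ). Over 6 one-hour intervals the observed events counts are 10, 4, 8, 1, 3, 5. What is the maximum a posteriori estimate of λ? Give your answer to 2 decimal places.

Σxᵢ = 10+4+8+1+3+5 = 31, with n = 6.
Posterior ∝ λe^(−1λ) · λ^31e^(−6λ) = λ^32e^(−7λ), i.e. Gamma(shape=33, rate=7).
The mode of a Gamma(a, b) with a ≥ 1 (shape–rate) is (a−1)/b = 32/7 ≈ 4.57.

λ̂_MAP = 4.57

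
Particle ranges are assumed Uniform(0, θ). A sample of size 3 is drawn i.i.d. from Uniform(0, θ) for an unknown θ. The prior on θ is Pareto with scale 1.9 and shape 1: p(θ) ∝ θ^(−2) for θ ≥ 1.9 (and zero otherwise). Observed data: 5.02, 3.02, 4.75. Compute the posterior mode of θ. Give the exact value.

The Uniform(0, θ) likelihood is θ^(−n) for θ ≥ max(xᵢ), zero otherwise. Here max(xᵢ) = 5.02.
Posterior ∝ θ^(−2) · θ^(−3) = θ^(−5) on θ ≥ max(1.9, 5.02) = 5.02.
This density is strictly decreasing in θ, so the posterior mode lies at the lower boundary of the support.

θ̂_MAP = 5.02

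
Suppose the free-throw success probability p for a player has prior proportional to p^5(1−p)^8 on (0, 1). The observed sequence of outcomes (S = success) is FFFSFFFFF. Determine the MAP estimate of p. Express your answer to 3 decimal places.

The prior density ∝ p^5(1−p)^8 is the kernel of Beta(6, 9).
Data: 1 success in 9 trials (from the sequence). The binomial likelihood contributes p(1−p)^8, so the posterior is Beta(6+1, 9+8) = Beta(7, 17).
For Beta(a, b) with a, b > 1 the mode is (a−1)/(a+b−2) = 6/22 ≈ 0.273.

p̂_MAP = 0.273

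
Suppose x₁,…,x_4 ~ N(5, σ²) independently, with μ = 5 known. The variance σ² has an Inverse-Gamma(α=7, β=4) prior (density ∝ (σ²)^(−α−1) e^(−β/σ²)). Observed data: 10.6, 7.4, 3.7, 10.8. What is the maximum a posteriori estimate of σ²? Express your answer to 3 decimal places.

Sum of squared deviations about the known mean: SS = (10.6−5)² + (7.4−5)² + (3.7−5)² + (10.8−5)² = 72.45.
The Normal likelihood contributes (σ²)^(−n/2) exp(−SS/(2σ²)), so the posterior is Inverse-Gamma(α + n/2, β + SS/2) = Inverse-Gamma(9, 40.225).
The mode of Inverse-Gamma(a, b) is b/(a+1) = 40.225/10 ≈ 4.023.

σ̂²_MAP = 4.023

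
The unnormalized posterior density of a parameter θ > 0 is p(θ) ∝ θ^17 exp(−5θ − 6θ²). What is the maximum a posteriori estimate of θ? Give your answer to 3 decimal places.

θ̂_MAP = 1.000

ℓ'(θ) = 17/θ − 5 − 12θ. Setting this to zero and multiplying by θ: 12θ² + 5θ − 17 = 0.
θ = (−5 + √(5² + 4·12·17)) / (2·12) = (−5 + √841) / 24 = (−5 + 29)/24 = 1.
ℓ''(θ) = −17/θ² − 12 < 0, confirming a maximum.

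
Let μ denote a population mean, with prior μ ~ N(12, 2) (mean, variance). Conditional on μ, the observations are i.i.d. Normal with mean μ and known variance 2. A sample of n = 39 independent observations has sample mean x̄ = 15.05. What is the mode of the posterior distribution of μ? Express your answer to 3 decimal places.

μ̂_MAP = 14.974

n = 39, x̄ = 15.05.
For a Normal prior and Normal likelihood with known variance, the posterior is Normal; its mode equals its mean, the precision-weighted average.
Prior precision 1/σ₀² = 1/2 = 0.5; data precision n/σ² = 39/2 = 19.5.
μ̂ = (0.5·12 + 19.5·15.05) / (0.5 + 19.5) = 299.475/20 = 14.97375 ≈ 14.974.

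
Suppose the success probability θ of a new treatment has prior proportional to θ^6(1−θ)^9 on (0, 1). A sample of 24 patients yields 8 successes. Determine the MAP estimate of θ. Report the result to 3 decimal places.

θ̂_MAP = 0.359

The prior density ∝ θ^6(1−θ)^9 is the kernel of Beta(7, 10).
Data: 8 successes in 24 trials. The binomial likelihood contributes θ^8(1−θ)^16, so the posterior is Beta(7+8, 10+16) = Beta(15, 26).
For Beta(a, b) with a, b > 1 the mode is (a−1)/(a+b−2) = 14/39 ≈ 0.359.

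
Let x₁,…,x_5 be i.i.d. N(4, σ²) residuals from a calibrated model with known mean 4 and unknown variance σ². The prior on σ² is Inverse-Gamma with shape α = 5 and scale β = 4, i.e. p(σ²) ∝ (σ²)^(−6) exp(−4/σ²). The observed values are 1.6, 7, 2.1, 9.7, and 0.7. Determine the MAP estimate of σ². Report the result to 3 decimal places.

σ̂²_MAP = 4.103

Sum of squared deviations about the known mean: SS = (1.6−4)² + (7−4)² + (2.1−4)² + (9.7−4)² + (0.7−4)² = 61.75.
The Normal likelihood contributes (σ²)^(−n/2) exp(−SS/(2σ²)), so the posterior is Inverse-Gamma(α + n/2, β + SS/2) = Inverse-Gamma(7.5, 34.875).
The mode of Inverse-Gamma(a, b) is b/(a+1) = 34.875/8.5 ≈ 4.103.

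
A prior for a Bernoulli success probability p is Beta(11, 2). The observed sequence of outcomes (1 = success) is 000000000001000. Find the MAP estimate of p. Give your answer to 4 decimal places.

Prior: Beta(11, 2).
Data: 1 success in 15 trials (from the sequence). The binomial likelihood contributes p(1−p)^14, so the posterior is Beta(11+1, 2+14) = Beta(12, 16).
For Beta(a, b) with a, b > 1 the mode is (a−1)/(a+b−2) = 11/26 ≈ 0.4231.

p̂_MAP = 0.4231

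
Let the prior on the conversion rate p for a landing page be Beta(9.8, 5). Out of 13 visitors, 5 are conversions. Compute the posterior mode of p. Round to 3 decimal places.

p̂_MAP = 0.535

Prior: Beta(9.8, 5).
Data: 5 successes in 13 trials. The binomial likelihood contributes p^5(1−p)^8, so the posterior is Beta(9.8+5, 5+8) = Beta(14.8, 13).
For Beta(a, b) with a, b > 1 the mode is (a−1)/(a+b−2) = 13.8/25.8 ≈ 0.535.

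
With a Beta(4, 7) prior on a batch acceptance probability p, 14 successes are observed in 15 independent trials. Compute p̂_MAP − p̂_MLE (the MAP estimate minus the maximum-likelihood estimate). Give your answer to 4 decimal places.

Posterior is Beta(18, 8); MAP = (18−1)/(26−2) = 17/24 ≈ 0.70833.
MLE ignores the prior: p̂_MLE = k/n = 14/15 ≈ 0.93333.
Difference = 17/24 − 14/15 = -9/40 ≈ -0.2250.

MAP − MLE = -0.2250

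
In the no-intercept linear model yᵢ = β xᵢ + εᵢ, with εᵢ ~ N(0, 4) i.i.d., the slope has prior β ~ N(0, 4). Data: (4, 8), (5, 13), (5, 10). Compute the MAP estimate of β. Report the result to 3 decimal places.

β̂_MAP = 2.194

log p(β | y) = −Σ(yᵢ − βxᵢ)²/(2·4) − β²/(2·4) + const.
Setting the derivative to zero: Σxᵢ(yᵢ − βxᵢ)/4 − β/4 = 0, so β = Σxᵢyᵢ / (Σxᵢ² + σ²/τ²).
Σxᵢyᵢ = 4·8 + 5·13 + 5·10 = 147; Σxᵢ² = 66; σ²/τ² = 1.
β̂_MAP = 147 / (66 + 1) = 147/67 ≈ 2.194.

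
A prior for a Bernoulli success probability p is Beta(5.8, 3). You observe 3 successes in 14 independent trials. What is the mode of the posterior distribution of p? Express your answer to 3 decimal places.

Prior: Beta(5.8, 3).
Data: 3 successes in 14 trials. The binomial likelihood contributes p^3(1−p)^11, so the posterior is Beta(5.8+3, 3+11) = Beta(8.8, 14).
For Beta(a, b) with a, b > 1 the mode is (a−1)/(a+b−2) = 7.8/20.8 ≈ 0.375.

p̂_MAP = 0.375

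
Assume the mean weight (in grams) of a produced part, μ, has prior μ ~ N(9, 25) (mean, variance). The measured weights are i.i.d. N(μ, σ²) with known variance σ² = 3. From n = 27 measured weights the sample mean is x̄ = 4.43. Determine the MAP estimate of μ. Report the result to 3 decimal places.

μ̂_MAP = 4.450

n = 27, x̄ = 4.43.
For a Normal prior and Normal likelihood with known variance, the posterior is Normal; its mode equals its mean, the precision-weighted average.
Prior precision 1/σ₀² = 1/25 = 0.04; data precision n/σ² = 27/3 = 9.
μ̂ = (0.04·9 + 9·4.43) / (0.04 + 9) = 40.23/9.04 = 4023/904 ≈ 4.450.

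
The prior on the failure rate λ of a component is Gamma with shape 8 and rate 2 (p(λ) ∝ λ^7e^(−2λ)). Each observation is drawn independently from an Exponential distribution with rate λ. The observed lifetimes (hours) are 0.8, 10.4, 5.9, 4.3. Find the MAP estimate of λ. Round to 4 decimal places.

λ̂_MAP = 0.4701

The Exponential(rate=λ) likelihood is ∝ λ^n e^(−λΣtᵢ). Here n = 4 and Σtᵢ = 0.8 + 10.4 + 5.9 + 4.3 = 21.4.
Posterior ∝ λ^7e^(−2λ) · λ^4e^(−21.4λ) = λ^11e^(−23.4λ), i.e. Gamma(12, 23.4).
Mode = (a−1)/b = 11/23.4 ≈ 0.4701.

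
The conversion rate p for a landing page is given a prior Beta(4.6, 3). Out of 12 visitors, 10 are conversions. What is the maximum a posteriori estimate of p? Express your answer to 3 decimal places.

p̂_MAP = 0.773

Prior: Beta(4.6, 3).
Data: 10 successes in 12 trials. The binomial likelihood contributes p^10(1−p)^2, so the posterior is Beta(4.6+10, 3+2) = Beta(14.6, 5).
For Beta(a, b) with a, b > 1 the mode is (a−1)/(a+b−2) = 13.6/17.6 ≈ 0.773.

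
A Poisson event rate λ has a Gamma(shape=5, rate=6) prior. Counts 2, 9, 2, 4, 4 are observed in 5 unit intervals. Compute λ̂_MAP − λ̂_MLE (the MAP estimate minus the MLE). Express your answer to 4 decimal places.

MAP − MLE = -1.9273

Σxᵢ = 21. Posterior is Gamma(26, 11); MAP = (26−1)/11 = 25/11 ≈ 2.27273.
MLE = x̄ = 21/5 ≈ 4.20000.
Difference = 25/11 − 21/5 = -106/55 ≈ -1.9273.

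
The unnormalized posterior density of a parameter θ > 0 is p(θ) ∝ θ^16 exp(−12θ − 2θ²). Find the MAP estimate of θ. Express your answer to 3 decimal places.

θ̂_MAP = 1.000

ℓ'(θ) = 16/θ − 12 − 4θ. Setting this to zero and multiplying by θ: 4θ² + 12θ − 16 = 0.
θ = (−12 + √(12² + 4·4·16)) / (2·4) = (−12 + √400) / 8 = (−12 + 20)/8 = 1.
ℓ''(θ) = −16/θ² − 4 < 0, confirming a maximum.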